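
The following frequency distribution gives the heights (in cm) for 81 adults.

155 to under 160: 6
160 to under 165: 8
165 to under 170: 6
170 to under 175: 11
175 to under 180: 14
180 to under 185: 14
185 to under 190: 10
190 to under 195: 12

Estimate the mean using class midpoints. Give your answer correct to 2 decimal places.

Midpoints: 157.5, 162.5, 167.5, 172.5, 177.5, 182.5, 187.5, 192.5
Σfm = 6×157.5 + 8×162.5 + 6×167.5 + 11×172.5 + 14×177.5 + 14×182.5 + 10×187.5 + 12×192.5 = 14372.5
n = Σf = 81
Mean = 14372.5 / 81 = 177.4383

177.44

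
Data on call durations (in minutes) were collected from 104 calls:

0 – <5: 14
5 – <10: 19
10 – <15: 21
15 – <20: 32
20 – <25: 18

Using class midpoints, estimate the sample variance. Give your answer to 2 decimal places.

42.42

Midpoints: 2.5, 7.5, 12.5, 17.5, 22.5
n = 104, Σfm = 1405, mean = 13.5096
Σfm² = 23350
Σf(m − x̄)² = Σfm² − (Σfm)²/n = 23350 − 1405²/104 = 4368.9904
Sample variance = 4368.9904 / 103 = 42.4174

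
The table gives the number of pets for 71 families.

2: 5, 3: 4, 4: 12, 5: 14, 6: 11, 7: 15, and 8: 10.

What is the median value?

6

Cumulative frequencies: 5, 9, 21, 35, 46, 61, 71
n = 71, so the median is the value in position (n+1)/2 = 36.
Position 36 falls at value 6.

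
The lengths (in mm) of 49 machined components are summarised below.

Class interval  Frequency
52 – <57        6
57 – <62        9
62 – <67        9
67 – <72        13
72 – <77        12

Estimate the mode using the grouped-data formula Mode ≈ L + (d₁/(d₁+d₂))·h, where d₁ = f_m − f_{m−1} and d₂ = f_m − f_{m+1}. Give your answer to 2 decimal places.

71.00

Modal class: 67 – <72 (highest frequency 13).
d₁ = 13 − 9 = 4, d₂ = 13 − 12 = 1
Mode ≈ 67 + (4/(4+1)) × 5 = 67 + 4.0000 = 71.0000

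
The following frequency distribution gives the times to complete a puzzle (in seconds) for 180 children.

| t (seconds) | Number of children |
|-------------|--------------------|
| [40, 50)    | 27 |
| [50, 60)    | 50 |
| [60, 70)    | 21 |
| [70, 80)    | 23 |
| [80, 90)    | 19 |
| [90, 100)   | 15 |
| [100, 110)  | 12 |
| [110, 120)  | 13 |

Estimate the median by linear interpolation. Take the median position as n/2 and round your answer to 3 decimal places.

66.190

Cumulative frequencies: 27, 77, 98, 121, 140, 155, 167, 180
n = 180; position = n/2 = 90.
This falls in the class [60, 70): L = 60, F = 77, f = 21, h = 10.
Median ≈ 60 + ((90 − 77) / 21) × 10 = 66.1905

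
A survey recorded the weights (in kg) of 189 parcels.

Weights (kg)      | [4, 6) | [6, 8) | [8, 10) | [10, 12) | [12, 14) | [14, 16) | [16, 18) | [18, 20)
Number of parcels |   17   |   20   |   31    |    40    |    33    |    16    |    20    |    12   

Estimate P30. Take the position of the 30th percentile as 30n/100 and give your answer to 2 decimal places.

Cumulative frequencies: 17, 37, 68, 108, 141, 157, 177, 189
n = 189; position = 30n/100 = 56.7.
This falls in the class [8, 10): L = 8, F = 37, f = 31, h = 2.
30th percentile ≈ 8 + ((56.7 − 37) / 31) × 2 = 9.2710

9.27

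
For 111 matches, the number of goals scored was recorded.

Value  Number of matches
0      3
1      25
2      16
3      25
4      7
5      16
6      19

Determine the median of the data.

3

Cumulative frequencies: 3, 28, 44, 69, 76, 92, 111
n = 111, so the median is the value in position (n+1)/2 = 56.
Position 56 falls at value 3.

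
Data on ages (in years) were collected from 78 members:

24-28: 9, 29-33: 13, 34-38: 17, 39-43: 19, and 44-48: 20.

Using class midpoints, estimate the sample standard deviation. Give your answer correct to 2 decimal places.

6.69

Midpoints: 26, 31, 36, 41, 46
n = 78, Σfm = 2948, mean = 37.7949
Σfm² = 114868
Σf(m − x̄)² = Σfm² − (Σfm)²/n = 114868 − 2948²/78 = 3448.7179
Sample variance = 3448.7179 / 77 = 44.7885
Standard deviation = √44.7885 = 6.6924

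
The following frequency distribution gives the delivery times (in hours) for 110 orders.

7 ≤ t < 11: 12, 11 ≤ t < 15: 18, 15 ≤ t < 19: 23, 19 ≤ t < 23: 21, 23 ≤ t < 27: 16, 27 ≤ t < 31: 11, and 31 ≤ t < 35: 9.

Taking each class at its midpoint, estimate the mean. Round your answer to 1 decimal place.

Midpoints: 9, 13, 17, 21, 25, 29, 33
Σfm = 12×9 + 18×13 + 23×17 + 21×21 + 16×25 + 11×29 + 9×33 = 2190
n = Σf = 110
Mean = 2190 / 110 = 19.9091

19.9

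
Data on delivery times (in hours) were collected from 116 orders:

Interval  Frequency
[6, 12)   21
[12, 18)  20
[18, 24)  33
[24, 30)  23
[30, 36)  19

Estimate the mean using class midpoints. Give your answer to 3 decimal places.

Midpoints: 9, 15, 21, 27, 33
Σfm = 21×9 + 20×15 + 33×21 + 23×27 + 19×33 = 2430
n = Σf = 116
Mean = 2430 / 116 = 20.9483

20.948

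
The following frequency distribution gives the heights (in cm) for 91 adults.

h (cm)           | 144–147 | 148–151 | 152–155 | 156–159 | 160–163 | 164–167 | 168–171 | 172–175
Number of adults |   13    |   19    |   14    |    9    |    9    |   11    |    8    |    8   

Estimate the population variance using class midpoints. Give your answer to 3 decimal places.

80.848

Midpoints: 145.5, 149.5, 153.5, 157.5, 161.5, 165.5, 169.5, 173.5
n = 91, Σfm = 14316.5, mean = 157.3242
Σfm² = 2259688.75
Σf(m − x̄)² = Σfm² − (Σfm)²/n = 2259688.75 − 14316.5²/91 = 7357.1868
Population variance = 7357.1868 / 91 = 80.8482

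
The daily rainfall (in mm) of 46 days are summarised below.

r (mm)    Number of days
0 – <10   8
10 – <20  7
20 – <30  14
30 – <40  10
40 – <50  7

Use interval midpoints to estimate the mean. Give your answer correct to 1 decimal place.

Midpoints: 5, 15, 25, 35, 45
Σfm = 8×5 + 7×15 + 14×25 + 10×35 + 7×45 = 1160
n = Σf = 46
Mean = 1160 / 46 = 25.2174

25.2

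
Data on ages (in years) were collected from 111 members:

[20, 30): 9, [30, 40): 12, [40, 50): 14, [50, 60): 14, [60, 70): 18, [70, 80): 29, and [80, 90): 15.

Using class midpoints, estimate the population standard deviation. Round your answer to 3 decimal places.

18.594

Midpoints: 25, 35, 45, 55, 65, 75, 85
n = 111, Σfm = 6665, mean = 60.0450
Σfm² = 438575
Σf(m − x̄)² = Σfm² − (Σfm)²/n = 438575 − 6665²/111 = 38374.7748
Population variance = 38374.7748 / 111 = 345.7187
Standard deviation = √345.7187 = 18.5935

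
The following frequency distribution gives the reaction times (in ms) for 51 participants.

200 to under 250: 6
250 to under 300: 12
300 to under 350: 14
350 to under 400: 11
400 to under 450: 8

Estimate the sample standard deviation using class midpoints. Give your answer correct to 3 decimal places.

Midpoints: 225, 275, 325, 375, 425
n = 51, Σfm = 16725, mean = 327.9412
Σfm² = 5681875
Σf(m − x̄)² = Σfm² − (Σfm)²/n = 5681875 − 16725²/51 = 197058.8235
Sample variance = 197058.8235 / 50 = 3941.1765
Standard deviation = √3941.1765 = 62.7788

62.779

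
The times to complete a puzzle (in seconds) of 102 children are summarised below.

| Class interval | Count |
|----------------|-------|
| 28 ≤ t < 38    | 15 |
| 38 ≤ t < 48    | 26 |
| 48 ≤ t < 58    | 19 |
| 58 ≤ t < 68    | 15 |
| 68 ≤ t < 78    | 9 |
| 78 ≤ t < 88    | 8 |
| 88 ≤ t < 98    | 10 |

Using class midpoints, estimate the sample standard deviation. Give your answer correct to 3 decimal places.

18.682

Midpoints: 33, 43, 53, 63, 73, 83, 93
n = 102, Σfm = 5816, mean = 57.0196
Σfm² = 366878
Σf(m − x̄)² = Σfm² − (Σfm)²/n = 366878 − 5816²/102 = 35251.9608
Sample variance = 35251.9608 / 101 = 349.0293
Standard deviation = √349.0293 = 18.6823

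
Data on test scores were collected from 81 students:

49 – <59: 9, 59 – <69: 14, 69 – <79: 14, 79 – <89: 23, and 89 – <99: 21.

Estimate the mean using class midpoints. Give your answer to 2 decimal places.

78.07

Midpoints: 54, 64, 74, 84, 94
Σfm = 9×54 + 14×64 + 14×74 + 23×84 + 21×94 = 6324
n = Σf = 81
Mean = 6324 / 81 = 78.0741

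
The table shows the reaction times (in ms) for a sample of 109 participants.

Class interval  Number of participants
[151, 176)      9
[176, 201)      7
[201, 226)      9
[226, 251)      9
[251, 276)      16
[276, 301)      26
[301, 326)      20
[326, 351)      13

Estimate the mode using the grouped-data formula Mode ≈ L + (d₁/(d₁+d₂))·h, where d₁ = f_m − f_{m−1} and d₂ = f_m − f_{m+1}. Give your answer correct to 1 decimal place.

291.6

Modal class: [276, 301) (highest frequency 26).
d₁ = 26 − 16 = 10, d₂ = 26 − 20 = 6
Mode ≈ 276 + (10/(10+6)) × 25 = 276 + 15.6250 = 291.6250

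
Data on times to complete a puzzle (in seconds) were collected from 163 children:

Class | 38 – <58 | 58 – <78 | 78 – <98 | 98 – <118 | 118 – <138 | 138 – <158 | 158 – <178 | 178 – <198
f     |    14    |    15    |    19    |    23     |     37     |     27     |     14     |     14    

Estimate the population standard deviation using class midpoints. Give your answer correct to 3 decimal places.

Midpoints: 48, 68, 88, 108, 128, 148, 168, 188
n = 163, Σfm = 19564, mean = 120.0245
Σfm² = 2604592
Σf(m − x̄)² = Σfm² − (Σfm)²/n = 2604592 − 19564²/163 = 256431.9018
Population variance = 256431.9018 / 163 = 1573.2019
Standard deviation = √1573.2019 = 39.6636

39.664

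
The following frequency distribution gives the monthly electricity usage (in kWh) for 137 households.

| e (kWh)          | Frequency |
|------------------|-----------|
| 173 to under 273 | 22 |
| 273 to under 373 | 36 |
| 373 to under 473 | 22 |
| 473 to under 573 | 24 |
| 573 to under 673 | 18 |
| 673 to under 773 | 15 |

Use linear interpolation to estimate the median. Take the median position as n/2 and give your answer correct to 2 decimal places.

420.73

Cumulative frequencies: 22, 58, 80, 104, 122, 137
n = 137; position = n/2 = 68.5.
This falls in the class 373 to under 473: L = 373, F = 58, f = 22, h = 100.
Median ≈ 373 + ((68.5 − 58) / 22) × 100 = 420.7273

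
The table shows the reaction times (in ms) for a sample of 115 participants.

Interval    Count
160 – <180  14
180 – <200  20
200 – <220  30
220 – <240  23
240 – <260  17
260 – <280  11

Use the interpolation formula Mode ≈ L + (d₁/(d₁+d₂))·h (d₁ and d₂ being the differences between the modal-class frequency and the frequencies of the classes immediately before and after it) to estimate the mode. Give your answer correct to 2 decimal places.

Modal class: 200 – <220 (highest frequency 30).
d₁ = 30 − 20 = 10, d₂ = 30 − 23 = 7
Mode ≈ 200 + (10/(10+7)) × 20 = 200 + 11.7647 = 211.7647

211.76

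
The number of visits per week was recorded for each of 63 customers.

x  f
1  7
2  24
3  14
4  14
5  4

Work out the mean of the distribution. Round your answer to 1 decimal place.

Values: 1, 2, 3, 4, 5
Σfx = 7×1 + 24×2 + 14×3 + 14×4 + 4×5 = 173
n = Σf = 63
Mean = 173 / 63 = 2.7460

2.7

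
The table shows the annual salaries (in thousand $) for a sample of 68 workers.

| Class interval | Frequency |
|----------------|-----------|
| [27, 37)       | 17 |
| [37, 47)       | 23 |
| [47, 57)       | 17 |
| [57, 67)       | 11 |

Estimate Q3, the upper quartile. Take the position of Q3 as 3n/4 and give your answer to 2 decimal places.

53.47

Cumulative frequencies: 17, 40, 57, 68
n = 68; position = 3n/4 = 51.
This falls in the class [47, 57): L = 47, F = 40, f = 17, h = 10.
Upper quartile ≈ 47 + ((51 − 40) / 17) × 10 = 53.4706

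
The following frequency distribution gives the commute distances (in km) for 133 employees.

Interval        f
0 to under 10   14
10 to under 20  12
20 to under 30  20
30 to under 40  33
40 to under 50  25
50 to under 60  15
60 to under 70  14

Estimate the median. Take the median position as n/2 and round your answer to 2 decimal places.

36.21

Cumulative frequencies: 14, 26, 46, 79, 104, 119, 133
n = 133; position = n/2 = 66.5.
This falls in the class 30 to under 40: L = 30, F = 46, f = 33, h = 10.
Median ≈ 30 + ((66.5 − 46) / 33) × 10 = 36.2121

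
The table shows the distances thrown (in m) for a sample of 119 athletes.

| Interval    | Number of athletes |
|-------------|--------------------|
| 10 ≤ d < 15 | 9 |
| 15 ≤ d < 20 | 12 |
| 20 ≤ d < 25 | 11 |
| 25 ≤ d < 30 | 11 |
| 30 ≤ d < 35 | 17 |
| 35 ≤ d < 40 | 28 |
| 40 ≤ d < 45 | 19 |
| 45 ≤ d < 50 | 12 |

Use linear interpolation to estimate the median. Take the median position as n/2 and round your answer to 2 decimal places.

Cumulative frequencies: 9, 21, 32, 43, 60, 88, 107, 119
n = 119; position = n/2 = 59.5.
This falls in the class 30 ≤ d < 35: L = 30, F = 43, f = 17, h = 5.
Median ≈ 30 + ((59.5 − 43) / 17) × 5 = 34.8529

34.85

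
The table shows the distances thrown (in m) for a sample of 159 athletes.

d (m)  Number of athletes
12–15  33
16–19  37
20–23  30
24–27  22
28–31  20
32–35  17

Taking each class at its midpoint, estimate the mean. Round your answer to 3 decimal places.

21.752

Midpoints: 13.5, 17.5, 21.5, 25.5, 29.5, 33.5
Σfm = 33×13.5 + 37×17.5 + 30×21.5 + 22×25.5 + 20×29.5 + 17×33.5 = 3458.5
n = Σf = 159
Mean = 3458.5 / 159 = 21.7516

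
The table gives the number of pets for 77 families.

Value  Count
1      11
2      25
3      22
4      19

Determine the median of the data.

Cumulative frequencies: 11, 36, 58, 77
n = 77, so the median is the value in position (n+1)/2 = 39.
Position 39 falls at value 3.

3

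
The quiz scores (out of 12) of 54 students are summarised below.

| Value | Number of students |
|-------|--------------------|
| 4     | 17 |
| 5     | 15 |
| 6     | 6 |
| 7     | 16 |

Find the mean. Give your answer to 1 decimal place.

Values: 4, 5, 6, 7
Σfx = 17×4 + 15×5 + 6×6 + 16×7 = 291
n = Σf = 54
Mean = 291 / 54 = 5.3889

5.4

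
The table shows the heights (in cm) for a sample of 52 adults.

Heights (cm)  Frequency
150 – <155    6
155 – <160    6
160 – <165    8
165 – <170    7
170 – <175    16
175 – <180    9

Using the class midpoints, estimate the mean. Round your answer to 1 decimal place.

Midpoints: 152.5, 157.5, 162.5, 167.5, 172.5, 177.5
Σfm = 6×152.5 + 6×157.5 + 8×162.5 + 7×167.5 + 16×172.5 + 9×177.5 = 8690
n = Σf = 52
Mean = 8690 / 52 = 167.1154

167.1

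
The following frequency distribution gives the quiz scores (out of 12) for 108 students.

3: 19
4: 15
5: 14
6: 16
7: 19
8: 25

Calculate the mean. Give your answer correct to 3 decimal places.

Values: 3, 4, 5, 6, 7, 8
Σfx = 19×3 + 15×4 + 14×5 + 16×6 + 19×7 + 25×8 = 616
n = Σf = 108
Mean = 616 / 108 = 5.7037

5.704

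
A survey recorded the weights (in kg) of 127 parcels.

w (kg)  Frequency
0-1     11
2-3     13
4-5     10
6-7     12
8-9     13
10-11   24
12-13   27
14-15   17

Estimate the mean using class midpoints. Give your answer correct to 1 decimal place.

8.7

Midpoints: 0.5, 2.5, 4.5, 6.5, 8.5, 10.5, 12.5, 14.5
Σfm = 11×0.5 + 13×2.5 + 10×4.5 + 12×6.5 + 13×8.5 + 24×10.5 + 27×12.5 + 17×14.5 = 1107.5
n = Σf = 127
Mean = 1107.5 / 127 = 8.7205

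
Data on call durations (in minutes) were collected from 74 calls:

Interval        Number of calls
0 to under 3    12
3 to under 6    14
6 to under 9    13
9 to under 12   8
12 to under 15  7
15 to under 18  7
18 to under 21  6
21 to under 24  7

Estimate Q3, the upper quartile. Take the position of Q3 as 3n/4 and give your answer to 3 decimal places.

15.643

Cumulative frequencies: 12, 26, 39, 47, 54, 61, 67, 74
n = 74; position = 3n/4 = 55.5.
This falls in the class 15 to under 18: L = 15, F = 54, f = 7, h = 3.
Upper quartile ≈ 15 + ((55.5 − 54) / 7) × 3 = 15.6429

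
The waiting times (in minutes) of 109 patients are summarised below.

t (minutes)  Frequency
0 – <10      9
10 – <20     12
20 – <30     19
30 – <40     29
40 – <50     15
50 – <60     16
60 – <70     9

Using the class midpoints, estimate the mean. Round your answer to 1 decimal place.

Midpoints: 5, 15, 25, 35, 45, 55, 65
Σfm = 9×5 + 12×15 + 19×25 + 29×35 + 15×45 + 16×55 + 9×65 = 3855
n = Σf = 109
Mean = 3855 / 109 = 35.3670

35.4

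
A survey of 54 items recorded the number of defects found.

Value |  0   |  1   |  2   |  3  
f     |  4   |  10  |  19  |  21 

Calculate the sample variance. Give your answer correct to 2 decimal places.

0.88

Values: 0, 1, 2, 3
n = 54, Σfx = 111, mean = 2.0556
Σfx² = 275
Σf(x − x̄)² = Σfx² − (Σfx)²/n = 275 − 111²/54 = 46.8333
Sample variance = 46.8333 / 53 = 0.8836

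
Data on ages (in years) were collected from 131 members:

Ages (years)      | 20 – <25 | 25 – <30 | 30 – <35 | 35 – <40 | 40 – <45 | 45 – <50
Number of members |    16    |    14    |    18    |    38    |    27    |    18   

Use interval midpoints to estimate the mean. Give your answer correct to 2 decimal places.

36.32

Midpoints: 22.5, 27.5, 32.5, 37.5, 42.5, 47.5
Σfm = 16×22.5 + 14×27.5 + 18×32.5 + 38×37.5 + 27×42.5 + 18×47.5 = 4757.5
n = Σf = 131
Mean = 4757.5 / 131 = 36.3168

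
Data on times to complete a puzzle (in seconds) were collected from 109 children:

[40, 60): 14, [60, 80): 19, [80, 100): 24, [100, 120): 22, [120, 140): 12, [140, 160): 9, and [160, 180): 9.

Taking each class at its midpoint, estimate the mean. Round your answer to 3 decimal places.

Midpoints: 50, 70, 90, 110, 130, 150, 170
Σfm = 14×50 + 19×70 + 24×90 + 22×110 + 12×130 + 9×150 + 9×170 = 11050
n = Σf = 109
Mean = 11050 / 109 = 101.3761

101.376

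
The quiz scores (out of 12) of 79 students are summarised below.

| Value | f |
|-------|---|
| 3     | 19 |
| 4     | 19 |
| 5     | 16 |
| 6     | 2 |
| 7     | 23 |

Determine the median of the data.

Cumulative frequencies: 19, 38, 54, 56, 79
n = 79, so the median is the value in position (n+1)/2 = 40.
Position 40 falls at value 5.

5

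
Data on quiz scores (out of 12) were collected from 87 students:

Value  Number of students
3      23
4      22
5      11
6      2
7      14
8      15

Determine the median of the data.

Cumulative frequencies: 23, 45, 56, 58, 72, 87
n = 87, so the median is the value in position (n+1)/2 = 44.
Position 44 falls at value 4.

4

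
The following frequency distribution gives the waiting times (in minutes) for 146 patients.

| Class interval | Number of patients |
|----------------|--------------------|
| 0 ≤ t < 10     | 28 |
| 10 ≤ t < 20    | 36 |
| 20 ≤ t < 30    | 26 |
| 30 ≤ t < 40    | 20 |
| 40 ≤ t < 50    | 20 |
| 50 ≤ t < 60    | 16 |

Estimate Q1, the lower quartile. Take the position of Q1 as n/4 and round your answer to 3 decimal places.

Cumulative frequencies: 28, 64, 90, 110, 130, 146
n = 146; position = n/4 = 36.5.
This falls in the class 10 ≤ t < 20: L = 10, F = 28, f = 36, h = 10.
Lower quartile ≈ 10 + ((36.5 − 28) / 36) × 10 = 12.3611

12.361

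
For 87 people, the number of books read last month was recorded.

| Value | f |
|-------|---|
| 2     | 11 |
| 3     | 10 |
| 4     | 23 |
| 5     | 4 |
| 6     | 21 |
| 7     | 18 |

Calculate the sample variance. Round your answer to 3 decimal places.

2.917

Values: 2, 3, 4, 5, 6, 7
n = 87, Σfx = 416, mean = 4.7816
Σfx² = 2240
Σf(x − x̄)² = Σfx² − (Σfx)²/n = 2240 − 416²/87 = 250.8506
Sample variance = 250.8506 / 86 = 2.9169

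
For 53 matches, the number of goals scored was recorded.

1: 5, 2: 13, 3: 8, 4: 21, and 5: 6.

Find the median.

Cumulative frequencies: 5, 18, 26, 47, 53
n = 53, so the median is the value in position (n+1)/2 = 27.
Position 27 falls at value 4.

4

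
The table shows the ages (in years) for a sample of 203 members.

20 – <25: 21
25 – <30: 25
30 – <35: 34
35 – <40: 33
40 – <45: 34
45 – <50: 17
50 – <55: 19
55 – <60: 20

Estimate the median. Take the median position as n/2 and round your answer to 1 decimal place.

Cumulative frequencies: 21, 46, 80, 113, 147, 164, 183, 203
n = 203; position = n/2 = 101.5.
This falls in the class 35 – <40: L = 35, F = 80, f = 33, h = 5.
Median ≈ 35 + ((101.5 − 80) / 33) × 5 = 38.2576

38.3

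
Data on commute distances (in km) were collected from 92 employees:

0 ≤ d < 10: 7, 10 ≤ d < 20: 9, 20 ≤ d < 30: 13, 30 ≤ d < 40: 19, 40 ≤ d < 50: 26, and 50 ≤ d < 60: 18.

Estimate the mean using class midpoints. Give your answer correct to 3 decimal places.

Midpoints: 5, 15, 25, 35, 45, 55
Σfm = 7×5 + 9×15 + 13×25 + 19×35 + 26×45 + 18×55 = 3320
n = Σf = 92
Mean = 3320 / 92 = 36.0870

36.087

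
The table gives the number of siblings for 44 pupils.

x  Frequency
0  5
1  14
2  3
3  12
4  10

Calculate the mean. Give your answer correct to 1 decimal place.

Values: 0, 1, 2, 3, 4
Σfx = 5×0 + 14×1 + 3×2 + 12×3 + 10×4 = 96
n = Σf = 44
Mean = 96 / 44 = 2.1818

2.2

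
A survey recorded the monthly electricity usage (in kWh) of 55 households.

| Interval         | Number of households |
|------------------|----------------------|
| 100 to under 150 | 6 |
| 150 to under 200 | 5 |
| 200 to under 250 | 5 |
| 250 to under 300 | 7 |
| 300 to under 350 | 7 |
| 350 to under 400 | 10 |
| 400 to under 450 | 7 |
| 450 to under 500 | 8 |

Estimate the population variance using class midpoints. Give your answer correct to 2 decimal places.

Midpoints: 125, 175, 225, 275, 325, 375, 425, 475
n = 55, Σfm = 17475, mean = 317.7273
Σfm² = 6244375
Σf(m − x̄)² = Σfm² − (Σfm)²/n = 6244375 − 17475²/55 = 692090.9091
Population variance = 692090.9091 / 55 = 12583.4711

12583.47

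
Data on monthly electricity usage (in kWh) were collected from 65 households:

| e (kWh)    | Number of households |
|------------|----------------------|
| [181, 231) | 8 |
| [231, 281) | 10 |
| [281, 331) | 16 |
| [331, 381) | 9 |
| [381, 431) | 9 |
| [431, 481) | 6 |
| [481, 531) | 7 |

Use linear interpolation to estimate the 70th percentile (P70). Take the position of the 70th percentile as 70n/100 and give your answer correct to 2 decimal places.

394.89

Cumulative frequencies: 8, 18, 34, 43, 52, 58, 65
n = 65; position = 70n/100 = 45.5.
This falls in the class [381, 431): L = 381, F = 43, f = 9, h = 50.
70th percentile ≈ 381 + ((45.5 − 43) / 9) × 50 = 394.8889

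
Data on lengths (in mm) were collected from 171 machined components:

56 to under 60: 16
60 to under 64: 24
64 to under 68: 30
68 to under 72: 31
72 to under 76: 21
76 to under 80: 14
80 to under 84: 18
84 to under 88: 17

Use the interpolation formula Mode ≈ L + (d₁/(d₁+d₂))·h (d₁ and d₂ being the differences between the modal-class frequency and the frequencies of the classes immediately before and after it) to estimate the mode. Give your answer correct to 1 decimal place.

68.4

Modal class: 68 to under 72 (highest frequency 31).
d₁ = 31 − 30 = 1, d₂ = 31 − 21 = 10
Mode ≈ 68 + (1/(1+10)) × 4 = 68 + 0.3636 = 68.3636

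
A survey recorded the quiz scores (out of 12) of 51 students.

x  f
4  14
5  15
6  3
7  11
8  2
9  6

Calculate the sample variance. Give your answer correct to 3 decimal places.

2.841

Values: 4, 5, 6, 7, 8, 9
n = 51, Σfx = 296, mean = 5.8039
Σfx² = 1860
Σf(x − x̄)² = Σfx² − (Σfx)²/n = 1860 − 296²/51 = 142.0392
Sample variance = 142.0392 / 50 = 2.8408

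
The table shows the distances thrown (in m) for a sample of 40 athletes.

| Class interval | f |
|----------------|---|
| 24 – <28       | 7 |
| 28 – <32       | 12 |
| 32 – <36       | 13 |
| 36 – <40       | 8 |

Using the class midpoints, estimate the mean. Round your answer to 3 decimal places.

Midpoints: 26, 30, 34, 38
Σfm = 7×26 + 12×30 + 13×34 + 8×38 = 1288
n = Σf = 40
Mean = 1288 / 40 = 32.2000

32.200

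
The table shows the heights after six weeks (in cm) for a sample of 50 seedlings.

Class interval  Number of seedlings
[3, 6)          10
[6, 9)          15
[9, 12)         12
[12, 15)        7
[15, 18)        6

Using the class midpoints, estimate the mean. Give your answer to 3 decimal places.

Midpoints: 4.5, 7.5, 10.5, 13.5, 16.5
Σfm = 10×4.5 + 15×7.5 + 12×10.5 + 7×13.5 + 6×16.5 = 477
n = Σf = 50
Mean = 477 / 50 = 9.5400

9.540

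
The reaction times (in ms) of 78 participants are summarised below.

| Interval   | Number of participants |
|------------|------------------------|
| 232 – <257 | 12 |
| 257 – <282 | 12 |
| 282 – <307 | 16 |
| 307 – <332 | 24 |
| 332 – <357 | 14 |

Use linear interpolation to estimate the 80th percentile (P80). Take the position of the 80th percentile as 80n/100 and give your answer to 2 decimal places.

Cumulative frequencies: 12, 24, 40, 64, 78
n = 78; position = 80n/100 = 62.4.
This falls in the class 307 – <332: L = 307, F = 40, f = 24, h = 25.
80th percentile ≈ 307 + ((62.4 − 40) / 24) × 25 = 330.3333

330.33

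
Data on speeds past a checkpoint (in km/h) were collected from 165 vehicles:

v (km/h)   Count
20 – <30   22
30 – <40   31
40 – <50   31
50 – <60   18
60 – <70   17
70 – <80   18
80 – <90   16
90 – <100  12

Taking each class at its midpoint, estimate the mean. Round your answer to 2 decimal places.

54.39

Midpoints: 25, 35, 45, 55, 65, 75, 85, 95
Σfm = 22×25 + 31×35 + 31×45 + 18×55 + 17×65 + 18×75 + 16×85 + 12×95 = 8975
n = Σf = 165
Mean = 8975 / 165 = 54.3939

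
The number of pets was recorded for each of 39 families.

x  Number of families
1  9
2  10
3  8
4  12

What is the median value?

Cumulative frequencies: 9, 19, 27, 39
n = 39, so the median is the value in position (n+1)/2 = 20.
Position 20 falls at value 3.

3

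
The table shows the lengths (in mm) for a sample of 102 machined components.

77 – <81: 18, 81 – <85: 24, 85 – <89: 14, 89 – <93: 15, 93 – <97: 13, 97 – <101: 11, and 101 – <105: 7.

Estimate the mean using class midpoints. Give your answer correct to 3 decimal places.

Midpoints: 79, 83, 87, 91, 95, 99, 103
Σfm = 18×79 + 24×83 + 14×87 + 15×91 + 13×95 + 11×99 + 7×103 = 9042
n = Σf = 102
Mean = 9042 / 102 = 88.6471

88.647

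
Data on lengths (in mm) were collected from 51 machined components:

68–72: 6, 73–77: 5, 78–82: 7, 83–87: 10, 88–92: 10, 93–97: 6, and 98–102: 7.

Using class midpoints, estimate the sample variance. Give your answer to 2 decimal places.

88.37

Midpoints: 70, 75, 80, 85, 90, 95, 100
n = 51, Σfm = 4375, mean = 85.7843
Σfm² = 379725
Σf(m − x̄)² = Σfm² − (Σfm)²/n = 379725 − 4375²/51 = 4418.6275
Sample variance = 4418.6275 / 50 = 88.3725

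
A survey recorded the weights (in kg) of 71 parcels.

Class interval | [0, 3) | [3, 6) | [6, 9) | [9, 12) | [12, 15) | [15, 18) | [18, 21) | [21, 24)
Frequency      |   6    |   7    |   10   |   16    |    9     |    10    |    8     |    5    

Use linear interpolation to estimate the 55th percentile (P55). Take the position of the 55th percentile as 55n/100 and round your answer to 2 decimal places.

Cumulative frequencies: 6, 13, 23, 39, 48, 58, 66, 71
n = 71; position = 55n/100 = 39.05.
This falls in the class [12, 15): L = 12, F = 39, f = 9, h = 3.
55th percentile ≈ 12 + ((39.05 − 39) / 9) × 3 = 12.0167

12.02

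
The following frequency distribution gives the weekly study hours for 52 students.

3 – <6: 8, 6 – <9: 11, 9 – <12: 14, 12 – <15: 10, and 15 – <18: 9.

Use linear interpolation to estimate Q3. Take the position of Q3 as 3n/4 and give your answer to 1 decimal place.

13.8

Cumulative frequencies: 8, 19, 33, 43, 52
n = 52; position = 3n/4 = 39.
This falls in the class 12 – <15: L = 12, F = 33, f = 10, h = 3.
Upper quartile ≈ 12 + ((39 − 33) / 10) × 3 = 13.8000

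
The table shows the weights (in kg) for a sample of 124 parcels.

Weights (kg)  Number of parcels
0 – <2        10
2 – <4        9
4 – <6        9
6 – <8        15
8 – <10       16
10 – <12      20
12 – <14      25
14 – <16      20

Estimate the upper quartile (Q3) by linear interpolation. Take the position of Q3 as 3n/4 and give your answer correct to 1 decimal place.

13.1

Cumulative frequencies: 10, 19, 28, 43, 59, 79, 104, 124
n = 124; position = 3n/4 = 93.
This falls in the class 12 – <14: L = 12, F = 79, f = 25, h = 2.
Upper quartile ≈ 12 + ((93 − 79) / 25) × 2 = 13.1200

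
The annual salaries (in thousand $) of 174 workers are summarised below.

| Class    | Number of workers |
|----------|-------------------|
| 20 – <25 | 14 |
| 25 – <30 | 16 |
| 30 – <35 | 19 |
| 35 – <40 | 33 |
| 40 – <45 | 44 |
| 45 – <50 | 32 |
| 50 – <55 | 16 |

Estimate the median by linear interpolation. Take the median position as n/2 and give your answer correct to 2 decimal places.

40.57

Cumulative frequencies: 14, 30, 49, 82, 126, 158, 174
n = 174; position = n/2 = 87.
This falls in the class 40 – <45: L = 40, F = 82, f = 44, h = 5.
Median ≈ 40 + ((87 − 82) / 44) × 5 = 40.5682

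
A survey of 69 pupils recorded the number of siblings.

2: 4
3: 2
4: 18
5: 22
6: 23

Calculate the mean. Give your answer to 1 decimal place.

Values: 2, 3, 4, 5, 6
Σfx = 4×2 + 2×3 + 18×4 + 22×5 + 23×6 = 334
n = Σf = 69
Mean = 334 / 69 = 4.8406

4.8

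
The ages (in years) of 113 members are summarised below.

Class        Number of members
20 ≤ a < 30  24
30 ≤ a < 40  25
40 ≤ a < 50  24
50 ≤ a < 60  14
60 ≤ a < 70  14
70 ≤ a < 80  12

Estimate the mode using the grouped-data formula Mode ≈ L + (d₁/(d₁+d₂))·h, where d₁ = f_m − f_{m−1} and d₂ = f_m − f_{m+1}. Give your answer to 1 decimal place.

Modal class: 30 ≤ a < 40 (highest frequency 25).
d₁ = 25 − 24 = 1, d₂ = 25 − 24 = 1
Mode ≈ 30 + (1/(1+1)) × 10 = 30 + 5.0000 = 35.0000

35.0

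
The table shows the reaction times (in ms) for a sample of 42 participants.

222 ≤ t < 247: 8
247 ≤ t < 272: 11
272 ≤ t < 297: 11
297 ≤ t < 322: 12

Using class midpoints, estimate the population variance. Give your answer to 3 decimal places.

Midpoints: 234.5, 259.5, 284.5, 309.5
n = 42, Σfm = 11574, mean = 275.5714
Σfm² = 3220490.5
Σf(m − x̄)² = Σfm² − (Σfm)²/n = 3220490.5 − 11574²/42 = 31026.7857
Population variance = 31026.7857 / 42 = 738.7330

738.733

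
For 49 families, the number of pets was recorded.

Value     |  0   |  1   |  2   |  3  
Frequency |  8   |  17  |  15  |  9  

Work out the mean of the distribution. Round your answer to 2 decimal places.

Values: 0, 1, 2, 3
Σfx = 8×0 + 17×1 + 15×2 + 9×3 = 74
n = Σf = 49
Mean = 74 / 49 = 1.5102

1.51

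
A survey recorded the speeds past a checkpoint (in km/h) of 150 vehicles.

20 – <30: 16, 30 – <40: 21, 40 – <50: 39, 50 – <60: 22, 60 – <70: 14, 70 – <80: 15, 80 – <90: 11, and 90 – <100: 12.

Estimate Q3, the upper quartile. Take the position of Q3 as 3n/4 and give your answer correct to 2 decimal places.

Cumulative frequencies: 16, 37, 76, 98, 112, 127, 138, 150
n = 150; position = 3n/4 = 112.5.
This falls in the class 70 – <80: L = 70, F = 112, f = 15, h = 10.
Upper quartile ≈ 70 + ((112.5 − 112) / 15) × 10 = 70.3333

70.33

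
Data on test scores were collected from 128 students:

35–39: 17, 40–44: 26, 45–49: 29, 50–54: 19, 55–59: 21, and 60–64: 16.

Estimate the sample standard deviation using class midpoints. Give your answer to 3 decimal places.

Midpoints: 37, 42, 47, 52, 57, 62
n = 128, Σfm = 6261, mean = 48.9141
Σfm² = 314307
Σf(m − x̄)² = Σfm² − (Σfm)²/n = 314307 − 6261²/128 = 8056.0547
Sample variance = 8056.0547 / 127 = 63.4335
Standard deviation = √63.4335 = 7.9645

7.965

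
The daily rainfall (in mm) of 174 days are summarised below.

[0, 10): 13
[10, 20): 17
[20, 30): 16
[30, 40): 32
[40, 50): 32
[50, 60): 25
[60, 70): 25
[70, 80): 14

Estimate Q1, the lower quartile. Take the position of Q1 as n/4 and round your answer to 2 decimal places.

28.44

Cumulative frequencies: 13, 30, 46, 78, 110, 135, 160, 174
n = 174; position = n/4 = 43.5.
This falls in the class [20, 30): L = 20, F = 30, f = 16, h = 10.
Lower quartile ≈ 20 + ((43.5 − 30) / 16) × 10 = 28.4375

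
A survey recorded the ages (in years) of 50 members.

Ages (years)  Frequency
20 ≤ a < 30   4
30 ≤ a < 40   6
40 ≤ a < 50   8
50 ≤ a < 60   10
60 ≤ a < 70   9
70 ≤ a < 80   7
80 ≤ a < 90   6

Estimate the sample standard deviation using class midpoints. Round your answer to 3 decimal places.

Midpoints: 25, 35, 45, 55, 65, 75, 85
n = 50, Σfm = 2840, mean = 56.8000
Σfm² = 177050
Σf(m − x̄)² = Σfm² − (Σfm)²/n = 177050 − 2840²/50 = 15738.0000
Sample variance = 15738.0000 / 49 = 321.1837
Standard deviation = √321.1837 = 17.9216

17.922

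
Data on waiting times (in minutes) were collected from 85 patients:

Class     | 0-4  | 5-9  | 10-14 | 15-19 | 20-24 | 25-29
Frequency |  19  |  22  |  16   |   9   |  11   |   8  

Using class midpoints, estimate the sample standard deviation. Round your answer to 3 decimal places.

8.141

Midpoints: 2, 7, 12, 17, 22, 27
n = 85, Σfm = 995, mean = 11.7059
Σfm² = 17215
Σf(m − x̄)² = Σfm² − (Σfm)²/n = 17215 − 995²/85 = 5567.6471
Sample variance = 5567.6471 / 84 = 66.2815
Standard deviation = √66.2815 = 8.1413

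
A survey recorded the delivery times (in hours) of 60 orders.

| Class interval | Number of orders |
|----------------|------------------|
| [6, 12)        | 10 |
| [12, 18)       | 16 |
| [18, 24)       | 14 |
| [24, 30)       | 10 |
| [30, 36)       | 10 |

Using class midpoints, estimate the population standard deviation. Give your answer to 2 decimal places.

Midpoints: 9, 15, 21, 27, 33
n = 60, Σfm = 1224, mean = 20.4000
Σfm² = 28764
Σf(m − x̄)² = Σfm² − (Σfm)²/n = 28764 − 1224²/60 = 3794.4000
Population variance = 3794.4000 / 60 = 63.2400
Standard deviation = √63.2400 = 7.9524

7.95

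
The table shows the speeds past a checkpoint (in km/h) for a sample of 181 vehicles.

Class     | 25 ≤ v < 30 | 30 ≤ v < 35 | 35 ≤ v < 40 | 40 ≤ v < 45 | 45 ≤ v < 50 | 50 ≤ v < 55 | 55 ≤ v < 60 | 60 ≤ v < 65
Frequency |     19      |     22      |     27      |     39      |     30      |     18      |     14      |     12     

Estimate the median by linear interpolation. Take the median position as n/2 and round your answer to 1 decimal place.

42.9

Cumulative frequencies: 19, 41, 68, 107, 137, 155, 169, 181
n = 181; position = n/2 = 90.5.
This falls in the class 40 ≤ v < 45: L = 40, F = 68, f = 39, h = 5.
Median ≈ 40 + ((90.5 − 68) / 39) × 5 = 42.8846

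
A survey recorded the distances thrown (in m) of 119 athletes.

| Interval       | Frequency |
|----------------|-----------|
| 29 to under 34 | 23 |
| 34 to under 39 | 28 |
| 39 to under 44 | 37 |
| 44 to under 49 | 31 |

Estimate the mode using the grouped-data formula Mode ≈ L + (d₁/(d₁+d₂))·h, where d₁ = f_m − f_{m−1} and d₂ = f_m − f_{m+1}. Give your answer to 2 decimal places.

Modal class: 39 to under 44 (highest frequency 37).
d₁ = 37 − 28 = 9, d₂ = 37 − 31 = 6
Mode ≈ 39 + (9/(9+6)) × 5 = 39 + 3.0000 = 42.0000

42.00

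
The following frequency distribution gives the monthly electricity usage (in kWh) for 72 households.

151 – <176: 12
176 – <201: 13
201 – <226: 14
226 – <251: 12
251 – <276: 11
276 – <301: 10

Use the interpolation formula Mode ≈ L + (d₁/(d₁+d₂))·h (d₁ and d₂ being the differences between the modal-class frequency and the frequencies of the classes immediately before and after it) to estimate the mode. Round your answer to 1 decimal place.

209.3

Modal class: 201 – <226 (highest frequency 14).
d₁ = 14 − 13 = 1, d₂ = 14 − 12 = 2
Mode ≈ 201 + (1/(1+2)) × 25 = 201 + 8.3333 = 209.3333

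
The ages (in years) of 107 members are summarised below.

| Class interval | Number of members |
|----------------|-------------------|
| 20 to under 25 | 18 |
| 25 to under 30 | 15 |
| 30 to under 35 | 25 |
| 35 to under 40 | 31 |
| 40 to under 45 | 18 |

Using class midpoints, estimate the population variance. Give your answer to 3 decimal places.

43.834

Midpoints: 22.5, 27.5, 32.5, 37.5, 42.5
n = 107, Σfm = 3557.5, mean = 33.2477
Σfm² = 122968.75
Σf(m − x̄)² = Σfm² − (Σfm)²/n = 122968.75 − 3557.5²/107 = 4690.1869
Population variance = 4690.1869 / 107 = 43.8335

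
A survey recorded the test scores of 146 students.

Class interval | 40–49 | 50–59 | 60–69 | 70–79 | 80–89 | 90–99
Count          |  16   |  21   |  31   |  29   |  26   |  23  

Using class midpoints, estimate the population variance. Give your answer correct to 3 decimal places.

Midpoints: 44.5, 54.5, 64.5, 74.5, 84.5, 94.5
n = 146, Σfm = 10387, mean = 71.1438
Σfm² = 775026.5
Σf(m − x̄)² = Σfm² − (Σfm)²/n = 775026.5 − 10387²/146 = 36055.4795
Population variance = 36055.4795 / 146 = 246.9553

246.955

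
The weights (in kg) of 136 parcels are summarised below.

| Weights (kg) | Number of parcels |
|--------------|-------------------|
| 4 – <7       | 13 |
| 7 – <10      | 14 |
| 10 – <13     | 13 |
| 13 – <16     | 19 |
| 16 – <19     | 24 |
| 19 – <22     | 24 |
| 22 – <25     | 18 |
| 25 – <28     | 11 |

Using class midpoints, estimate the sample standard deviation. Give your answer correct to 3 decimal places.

6.242

Midpoints: 5.5, 8.5, 11.5, 14.5, 17.5, 20.5, 23.5, 26.5
n = 136, Σfm = 2242, mean = 16.4853
Σfm² = 42220
Σf(m − x̄)² = Σfm² − (Σfm)²/n = 42220 − 2242²/136 = 5259.9706
Sample variance = 5259.9706 / 135 = 38.9627
Standard deviation = √38.9627 = 6.2420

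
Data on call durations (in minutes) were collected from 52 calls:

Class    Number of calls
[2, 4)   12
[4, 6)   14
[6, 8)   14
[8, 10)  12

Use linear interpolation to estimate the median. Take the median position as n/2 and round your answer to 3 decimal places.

Cumulative frequencies: 12, 26, 40, 52
n = 52; position = n/2 = 26.
This falls in the class [4, 6): L = 4, F = 12, f = 14, h = 2.
Median ≈ 4 + ((26 − 12) / 14) × 2 = 6.0000

6.000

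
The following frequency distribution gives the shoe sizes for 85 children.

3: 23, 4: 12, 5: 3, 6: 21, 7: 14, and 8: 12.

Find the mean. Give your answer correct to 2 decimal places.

Values: 3, 4, 5, 6, 7, 8
Σfx = 23×3 + 12×4 + 3×5 + 21×6 + 14×7 + 12×8 = 452
n = Σf = 85
Mean = 452 / 85 = 5.3176

5.32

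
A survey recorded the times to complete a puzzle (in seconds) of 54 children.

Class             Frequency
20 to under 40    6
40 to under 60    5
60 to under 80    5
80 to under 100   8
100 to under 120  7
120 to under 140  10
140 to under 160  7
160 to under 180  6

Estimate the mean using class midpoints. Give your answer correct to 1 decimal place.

Midpoints: 30, 50, 70, 90, 110, 130, 150, 170
Σfm = 6×30 + 5×50 + 5×70 + 8×90 + 7×110 + 10×130 + 7×150 + 6×170 = 5640
n = Σf = 54
Mean = 5640 / 54 = 104.4444

104.4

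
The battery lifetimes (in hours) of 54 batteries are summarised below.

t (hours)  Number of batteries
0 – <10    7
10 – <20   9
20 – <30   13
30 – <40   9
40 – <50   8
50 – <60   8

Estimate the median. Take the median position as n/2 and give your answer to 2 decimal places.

Cumulative frequencies: 7, 16, 29, 38, 46, 54
n = 54; position = n/2 = 27.
This falls in the class 20 – <30: L = 20, F = 16, f = 13, h = 10.
Median ≈ 20 + ((27 − 16) / 13) × 10 = 28.4615

28.46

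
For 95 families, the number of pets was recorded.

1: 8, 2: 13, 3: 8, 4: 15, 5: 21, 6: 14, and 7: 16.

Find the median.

5

Cumulative frequencies: 8, 21, 29, 44, 65, 79, 95
n = 95, so the median is the value in position (n+1)/2 = 48.
Position 48 falls at value 5.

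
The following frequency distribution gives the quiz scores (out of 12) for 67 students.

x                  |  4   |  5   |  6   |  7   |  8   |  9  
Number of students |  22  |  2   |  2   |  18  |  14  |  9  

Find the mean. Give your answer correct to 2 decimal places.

Values: 4, 5, 6, 7, 8, 9
Σfx = 22×4 + 2×5 + 2×6 + 18×7 + 14×8 + 9×9 = 429
n = Σf = 67
Mean = 429 / 67 = 6.4030

6.40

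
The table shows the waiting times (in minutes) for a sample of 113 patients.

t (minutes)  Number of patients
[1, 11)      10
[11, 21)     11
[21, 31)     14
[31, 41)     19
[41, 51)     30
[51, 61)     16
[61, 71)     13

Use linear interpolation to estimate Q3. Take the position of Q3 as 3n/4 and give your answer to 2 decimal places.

Cumulative frequencies: 10, 21, 35, 54, 84, 100, 113
n = 113; position = 3n/4 = 84.75.
This falls in the class [51, 61): L = 51, F = 84, f = 16, h = 10.
Upper quartile ≈ 51 + ((84.75 − 84) / 16) × 10 = 51.4688

51.47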